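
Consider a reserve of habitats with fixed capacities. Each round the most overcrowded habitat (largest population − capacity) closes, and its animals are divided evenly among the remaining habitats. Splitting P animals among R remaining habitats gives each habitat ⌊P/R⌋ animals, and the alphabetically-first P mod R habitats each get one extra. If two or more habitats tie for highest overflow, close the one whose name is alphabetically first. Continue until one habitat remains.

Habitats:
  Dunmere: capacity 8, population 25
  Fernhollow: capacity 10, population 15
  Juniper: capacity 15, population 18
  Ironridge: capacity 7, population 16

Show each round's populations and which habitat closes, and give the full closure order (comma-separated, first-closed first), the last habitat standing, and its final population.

Closure order: Dunmere, Ironridge, Fernhollow
Last habitat: Juniper with 74 animals

Round 1: Dunmere=25 Fernhollow=15 Ironridge=16 Juniper=18 → close Dunmere (overflow 17)
  25÷3 = 8 each, +1 to first 1
Round 2: Fernhollow=24 Ironridge=24 Juniper=26 → close Ironridge (overflow 17)
  24÷2 = 12 each, +1 to first 0
Round 3: Fernhollow=36 Juniper=38 → close Fernhollow (overflow 26)
  36÷1 = 36 each, +1 to first 0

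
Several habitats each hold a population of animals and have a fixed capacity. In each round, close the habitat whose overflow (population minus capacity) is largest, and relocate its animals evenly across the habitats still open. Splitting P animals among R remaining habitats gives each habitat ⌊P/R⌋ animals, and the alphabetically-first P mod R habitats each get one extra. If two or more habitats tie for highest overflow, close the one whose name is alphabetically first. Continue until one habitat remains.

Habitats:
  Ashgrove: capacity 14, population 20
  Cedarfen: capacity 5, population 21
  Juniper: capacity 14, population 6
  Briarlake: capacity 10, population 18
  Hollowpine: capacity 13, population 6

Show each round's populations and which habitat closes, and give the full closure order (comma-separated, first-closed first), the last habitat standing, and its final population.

Closure order: Cedarfen, Briarlake, Ashgrove, Hollowpine
Last habitat: Juniper with 71 animals

Round 1: Ashgrove=20 Briarlake=18 Cedarfen=21 Hollowpine=6 Juniper=6 → close Cedarfen (overflow 16)
  21÷4 = 5 each, +1 to first 1
Round 2: Ashgrove=26 Briarlake=23 Hollowpine=11 Juniper=11 → close Briarlake (overflow 13)
  23÷3 = 7 each, +1 to first 2
Round 3: Ashgrove=34 Hollowpine=19 Juniper=18 → close Ashgrove (overflow 20)
  34÷2 = 17 each, +1 to first 0
Round 4: Hollowpine=36 Juniper=35 → close Hollowpine (overflow 23)
  36÷1 = 36 each, +1 to first 0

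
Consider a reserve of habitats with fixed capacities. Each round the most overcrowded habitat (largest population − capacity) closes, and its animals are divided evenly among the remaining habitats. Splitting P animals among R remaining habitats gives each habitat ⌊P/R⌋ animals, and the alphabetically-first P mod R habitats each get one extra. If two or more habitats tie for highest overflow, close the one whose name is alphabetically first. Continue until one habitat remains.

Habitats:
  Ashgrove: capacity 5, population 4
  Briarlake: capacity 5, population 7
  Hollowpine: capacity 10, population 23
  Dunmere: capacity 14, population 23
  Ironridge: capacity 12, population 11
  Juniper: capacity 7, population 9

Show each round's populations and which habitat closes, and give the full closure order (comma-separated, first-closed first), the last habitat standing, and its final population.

Round 1: Ashgrove=4 Briarlake=7 Dunmere=23 Hollowpine=23 Ironridge=11 Juniper=9 → close Hollowpine (overflow 13)
  23÷5 = 4 each, +1 to first 3
Round 2: Ashgrove=9 Briarlake=12 Dunmere=28 Ironridge=15 Juniper=13 → close Dunmere (overflow 14)
  28÷4 = 7 each, +1 to first 0
Round 3: Ashgrove=16 Briarlake=19 Ironridge=22 Juniper=20 → close Briarlake (overflow 14)
  19÷3 = 6 each, +1 to first 1
Round 4: Ashgrove=23 Ironridge=28 Juniper=26 → close Juniper (overflow 19)
  26÷2 = 13 each, +1 to first 0
Round 5: Ashgrove=36 Ironridge=41 → close Ashgrove (overflow 31)
  36÷1 = 36 each, +1 to first 0

Closure order: Hollowpine, Dunmere, Briarlake, Juniper, Ashgrove
Last habitat: Ironridge with 77 animals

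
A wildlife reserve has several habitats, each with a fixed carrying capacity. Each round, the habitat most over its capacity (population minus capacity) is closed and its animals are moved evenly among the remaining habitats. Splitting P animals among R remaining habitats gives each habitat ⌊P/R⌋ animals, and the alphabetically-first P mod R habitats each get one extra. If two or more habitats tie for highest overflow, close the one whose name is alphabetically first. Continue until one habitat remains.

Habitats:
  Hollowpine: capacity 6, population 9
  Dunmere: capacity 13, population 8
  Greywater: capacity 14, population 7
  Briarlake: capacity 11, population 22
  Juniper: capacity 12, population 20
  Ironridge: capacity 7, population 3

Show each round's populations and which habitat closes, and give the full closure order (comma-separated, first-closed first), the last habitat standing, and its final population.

Round 1: Briarlake=22 Dunmere=8 Greywater=7 Hollowpine=9 Ironridge=3 Juniper=20 → close Briarlake (overflow 11)
  22÷5 = 4 each, +1 to first 2
Round 2: Dunmere=13 Greywater=12 Hollowpine=13 Ironridge=7 Juniper=24 → close Juniper (overflow 12)
  24÷4 = 6 each, +1 to first 0
Round 3: Dunmere=19 Greywater=18 Hollowpine=19 Ironridge=13 → close Hollowpine (overflow 13)
  19÷3 = 6 each, +1 to first 1
Round 4: Dunmere=26 Greywater=24 Ironridge=19 → close Dunmere (overflow 13)
  26÷2 = 13 each, +1 to first 0
Round 5: Greywater=37 Ironridge=32 → close Ironridge (overflow 25)
  32÷1 = 32 each, +1 to first 0

Closure order: Briarlake, Juniper, Hollowpine, Dunmere, Ironridge
Last habitat: Greywater with 69 animals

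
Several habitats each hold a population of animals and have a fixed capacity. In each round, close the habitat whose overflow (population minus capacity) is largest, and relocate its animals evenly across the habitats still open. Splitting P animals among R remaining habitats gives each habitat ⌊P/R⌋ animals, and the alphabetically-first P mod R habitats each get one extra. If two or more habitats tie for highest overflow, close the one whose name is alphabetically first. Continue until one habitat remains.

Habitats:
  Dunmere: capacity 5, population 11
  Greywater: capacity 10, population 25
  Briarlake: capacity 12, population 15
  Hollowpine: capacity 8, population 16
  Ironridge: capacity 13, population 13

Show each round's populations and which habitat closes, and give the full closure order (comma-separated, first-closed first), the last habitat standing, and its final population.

Round 1: Briarlake=15 Dunmere=11 Greywater=25 Hollowpine=16 Ironridge=13 → close Greywater (overflow 15)
  25÷4 = 6 each, +1 to first 1
Round 2: Briarlake=22 Dunmere=17 Hollowpine=22 Ironridge=19 → close Hollowpine (overflow 14)
  22÷3 = 7 each, +1 to first 1
Round 3: Briarlake=30 Dunmere=24 Ironridge=26 → close Dunmere (overflow 19)
  24÷2 = 12 each, +1 to first 0
Round 4: Briarlake=42 Ironridge=38 → close Briarlake (overflow 30)
  42÷1 = 42 each, +1 to first 0

Closure order: Greywater, Hollowpine, Dunmere, Briarlake
Last habitat: Ironridge with 80 animals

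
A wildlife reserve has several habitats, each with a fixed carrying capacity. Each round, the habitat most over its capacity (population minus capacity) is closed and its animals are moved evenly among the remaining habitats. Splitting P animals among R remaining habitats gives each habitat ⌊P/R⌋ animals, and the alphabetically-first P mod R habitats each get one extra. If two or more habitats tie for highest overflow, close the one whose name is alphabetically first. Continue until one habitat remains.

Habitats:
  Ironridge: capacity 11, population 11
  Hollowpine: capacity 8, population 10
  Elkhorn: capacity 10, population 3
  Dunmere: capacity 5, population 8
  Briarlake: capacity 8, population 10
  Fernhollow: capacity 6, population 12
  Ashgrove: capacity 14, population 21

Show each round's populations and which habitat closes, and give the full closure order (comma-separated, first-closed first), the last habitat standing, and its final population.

Round 1: Ashgrove=21 Briarlake=10 Dunmere=8 Elkhorn=3 Fernhollow=12 Hollowpine=10 Ironridge=11 → close Ashgrove (overflow 7)
  21÷6 = 3 each, +1 to first 3
Round 2: Briarlake=14 Dunmere=12 Elkhorn=7 Fernhollow=15 Hollowpine=13 Ironridge=14 → close Fernhollow (overflow 9)
  15÷5 = 3 each, +1 to first 0
Round 3: Briarlake=17 Dunmere=15 Elkhorn=10 Hollowpine=16 Ironridge=17 → close Dunmere (overflow 10)
  15÷4 = 3 each, +1 to first 3
Round 4: Briarlake=21 Elkhorn=14 Hollowpine=20 Ironridge=20 → close Briarlake (overflow 13)
  21÷3 = 7 each, +1 to first 0
Round 5: Elkhorn=21 Hollowpine=27 Ironridge=27 → close Hollowpine (overflow 19)
  27÷2 = 13 each, +1 to first 1
Round 6: Elkhorn=35 Ironridge=40 → close Ironridge (overflow 29)
  40÷1 = 40 each, +1 to first 0

Closure order: Ashgrove, Fernhollow, Dunmere, Briarlake, Hollowpine, Ironridge
Last habitat: Elkhorn with 75 animals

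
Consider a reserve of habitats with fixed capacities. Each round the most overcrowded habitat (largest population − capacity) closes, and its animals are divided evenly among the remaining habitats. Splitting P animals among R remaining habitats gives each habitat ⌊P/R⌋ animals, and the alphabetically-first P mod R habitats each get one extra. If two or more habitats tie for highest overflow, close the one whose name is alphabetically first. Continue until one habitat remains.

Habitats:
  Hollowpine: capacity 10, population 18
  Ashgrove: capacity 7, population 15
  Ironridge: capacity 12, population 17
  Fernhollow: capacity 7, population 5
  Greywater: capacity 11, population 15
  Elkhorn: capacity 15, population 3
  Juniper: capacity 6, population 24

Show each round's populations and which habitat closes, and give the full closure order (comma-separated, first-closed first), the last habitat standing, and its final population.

Closure order: Juniper, Ashgrove, Hollowpine, Greywater, Ironridge, Fernhollow
Last habitat: Elkhorn with 97 animals

Round 1: Ashgrove=15 Elkhorn=3 Fernhollow=5 Greywater=15 Hollowpine=18 Ironridge=17 Juniper=24 → close Juniper (overflow 18)
  24÷6 = 4 each, +1 to first 0
Round 2: Ashgrove=19 Elkhorn=7 Fernhollow=9 Greywater=19 Hollowpine=22 Ironridge=21 → close Ashgrove (overflow 12)
  19÷5 = 3 each, +1 to first 4
Round 3: Elkhorn=11 Fernhollow=13 Greywater=23 Hollowpine=26 Ironridge=24 → close Hollowpine (overflow 16)
  26÷4 = 6 each, +1 to first 2
Round 4: Elkhorn=18 Fernhollow=20 Greywater=29 Ironridge=30 → close Greywater (overflow 18)
  29÷3 = 9 each, +1 to first 2
Round 5: Elkhorn=28 Fernhollow=30 Ironridge=39 → close Ironridge (overflow 27)
  39÷2 = 19 each, +1 to first 1
Round 6: Elkhorn=48 Fernhollow=49 → close Fernhollow (overflow 42)
  49÷1 = 49 each, +1 to first 0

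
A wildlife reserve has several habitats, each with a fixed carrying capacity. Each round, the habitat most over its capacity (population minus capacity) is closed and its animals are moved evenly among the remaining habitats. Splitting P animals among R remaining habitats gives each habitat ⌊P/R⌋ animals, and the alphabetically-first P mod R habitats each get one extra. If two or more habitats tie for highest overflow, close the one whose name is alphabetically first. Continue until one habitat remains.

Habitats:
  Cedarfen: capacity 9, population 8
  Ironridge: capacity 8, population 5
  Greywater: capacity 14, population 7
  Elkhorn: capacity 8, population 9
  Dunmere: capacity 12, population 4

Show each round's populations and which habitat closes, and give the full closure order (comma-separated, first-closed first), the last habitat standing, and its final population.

Closure order: Elkhorn, Cedarfen, Ironridge, Greywater
Last habitat: Dunmere with 33 animals

Round 1: Cedarfen=8 Dunmere=4 Elkhorn=9 Greywater=7 Ironridge=5 → close Elkhorn (overflow 1)
  9÷4 = 2 each, +1 to first 1
Round 2: Cedarfen=11 Dunmere=6 Greywater=9 Ironridge=7 → close Cedarfen (overflow 2)
  11÷3 = 3 each, +1 to first 2
Round 3: Dunmere=10 Greywater=13 Ironridge=10 → close Ironridge (overflow 2)
  10÷2 = 5 each, +1 to first 0
Round 4: Dunmere=15 Greywater=18 → close Greywater (overflow 4)
  18÷1 = 18 each, +1 to first 0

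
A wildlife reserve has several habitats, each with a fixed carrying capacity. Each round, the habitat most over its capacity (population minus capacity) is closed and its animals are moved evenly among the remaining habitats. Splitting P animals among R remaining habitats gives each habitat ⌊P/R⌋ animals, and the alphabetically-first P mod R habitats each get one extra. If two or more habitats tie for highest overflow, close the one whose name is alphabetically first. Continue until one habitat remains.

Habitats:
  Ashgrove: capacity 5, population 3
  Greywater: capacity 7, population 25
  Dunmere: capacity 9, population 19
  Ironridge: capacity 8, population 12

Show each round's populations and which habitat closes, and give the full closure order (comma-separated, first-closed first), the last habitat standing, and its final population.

Closure order: Greywater, Dunmere, Ironridge
Last habitat: Ashgrove with 59 animals

Round 1: Ashgrove=3 Dunmere=19 Greywater=25 Ironridge=12 → close Greywater (overflow 18)
  25÷3 = 8 each, +1 to first 1
Round 2: Ashgrove=12 Dunmere=27 Ironridge=20 → close Dunmere (overflow 18)
  27÷2 = 13 each, +1 to first 1
Round 3: Ashgrove=26 Ironridge=33 → close Ironridge (overflow 25)
  33÷1 = 33 each, +1 to first 0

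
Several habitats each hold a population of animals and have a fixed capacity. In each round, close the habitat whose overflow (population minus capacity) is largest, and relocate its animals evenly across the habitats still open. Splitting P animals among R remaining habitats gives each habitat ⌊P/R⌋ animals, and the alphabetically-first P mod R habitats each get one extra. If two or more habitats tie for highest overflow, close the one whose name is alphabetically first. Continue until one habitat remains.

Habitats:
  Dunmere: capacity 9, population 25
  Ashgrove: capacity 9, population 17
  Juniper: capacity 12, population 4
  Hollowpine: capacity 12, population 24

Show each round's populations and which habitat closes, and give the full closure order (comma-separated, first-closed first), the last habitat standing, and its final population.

Closure order: Dunmere, Hollowpine, Ashgrove
Last habitat: Juniper with 70 animals

Round 1: Ashgrove=17 Dunmere=25 Hollowpine=24 Juniper=4 → close Dunmere (overflow 16)
  25÷3 = 8 each, +1 to first 1
Round 2: Ashgrove=26 Hollowpine=32 Juniper=12 → close Hollowpine (overflow 20)
  32÷2 = 16 each, +1 to first 0
Round 3: Ashgrove=42 Juniper=28 → close Ashgrove (overflow 33)
  42÷1 = 42 each, +1 to first 0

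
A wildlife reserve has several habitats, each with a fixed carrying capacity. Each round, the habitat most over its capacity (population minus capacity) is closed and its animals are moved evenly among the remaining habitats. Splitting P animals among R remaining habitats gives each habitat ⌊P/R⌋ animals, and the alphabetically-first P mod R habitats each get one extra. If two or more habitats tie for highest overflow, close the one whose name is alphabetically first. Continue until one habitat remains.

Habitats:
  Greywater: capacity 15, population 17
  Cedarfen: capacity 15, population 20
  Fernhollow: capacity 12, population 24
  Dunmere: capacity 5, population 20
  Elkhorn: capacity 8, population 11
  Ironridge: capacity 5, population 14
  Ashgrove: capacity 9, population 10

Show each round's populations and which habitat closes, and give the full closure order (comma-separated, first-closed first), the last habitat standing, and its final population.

Round 1: Ashgrove=10 Cedarfen=20 Dunmere=20 Elkhorn=11 Fernhollow=24 Greywater=17 Ironridge=14 → close Dunmere (overflow 15)
  20÷6 = 3 each, +1 to first 2
Round 2: Ashgrove=14 Cedarfen=24 Elkhorn=14 Fernhollow=27 Greywater=20 Ironridge=17 → close Fernhollow (overflow 15)
  27÷5 = 5 each, +1 to first 2
Round 3: Ashgrove=20 Cedarfen=30 Elkhorn=19 Greywater=25 Ironridge=22 → close Ironridge (overflow 17)
  22÷4 = 5 each, +1 to first 2
Round 4: Ashgrove=26 Cedarfen=36 Elkhorn=24 Greywater=30 → close Cedarfen (overflow 21)
  36÷3 = 12 each, +1 to first 0
Round 5: Ashgrove=38 Elkhorn=36 Greywater=42 → close Ashgrove (overflow 29)
  38÷2 = 19 each, +1 to first 0
Round 6: Elkhorn=55 Greywater=61 → close Elkhorn (overflow 47)
  55÷1 = 55 each, +1 to first 0

Closure order: Dunmere, Fernhollow, Ironridge, Cedarfen, Ashgrove, Elkhorn
Last habitat: Greywater with 116 animals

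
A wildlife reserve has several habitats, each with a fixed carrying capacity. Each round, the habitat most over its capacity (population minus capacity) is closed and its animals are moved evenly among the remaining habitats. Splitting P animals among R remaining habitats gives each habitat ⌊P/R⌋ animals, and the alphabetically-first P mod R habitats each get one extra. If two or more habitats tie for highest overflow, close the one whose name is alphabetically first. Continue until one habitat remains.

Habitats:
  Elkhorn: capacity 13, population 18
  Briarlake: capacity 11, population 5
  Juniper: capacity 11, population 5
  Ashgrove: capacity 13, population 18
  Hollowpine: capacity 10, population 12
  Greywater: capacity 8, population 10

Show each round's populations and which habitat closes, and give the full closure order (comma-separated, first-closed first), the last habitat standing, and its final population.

Round 1: Ashgrove=18 Briarlake=5 Elkhorn=18 Greywater=10 Hollowpine=12 Juniper=5 → close Ashgrove (overflow 5)
  18÷5 = 3 each, +1 to first 3
Round 2: Briarlake=9 Elkhorn=22 Greywater=14 Hollowpine=15 Juniper=8 → close Elkhorn (overflow 9)
  22÷4 = 5 each, +1 to first 2
Round 3: Briarlake=15 Greywater=20 Hollowpine=20 Juniper=13 → close Greywater (overflow 12)
  20÷3 = 6 each, +1 to first 2
Round 4: Briarlake=22 Hollowpine=27 Juniper=19 → close Hollowpine (overflow 17)
  27÷2 = 13 each, +1 to first 1
Round 5: Briarlake=36 Juniper=32 → close Briarlake (overflow 25)
  36÷1 = 36 each, +1 to first 0

Closure order: Ashgrove, Elkhorn, Greywater, Hollowpine, Briarlake
Last habitat: Juniper with 68 animals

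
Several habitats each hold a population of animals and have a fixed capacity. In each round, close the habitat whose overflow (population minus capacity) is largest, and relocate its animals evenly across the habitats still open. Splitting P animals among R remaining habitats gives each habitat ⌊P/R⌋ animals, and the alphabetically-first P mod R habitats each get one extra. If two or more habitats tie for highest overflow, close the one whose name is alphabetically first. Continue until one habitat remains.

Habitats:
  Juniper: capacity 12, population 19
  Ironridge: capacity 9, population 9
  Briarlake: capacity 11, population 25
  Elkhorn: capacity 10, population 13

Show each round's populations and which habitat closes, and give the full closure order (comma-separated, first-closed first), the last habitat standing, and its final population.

Round 1: Briarlake=25 Elkhorn=13 Ironridge=9 Juniper=19 → close Briarlake (overflow 14)
  25÷3 = 8 each, +1 to first 1
Round 2: Elkhorn=22 Ironridge=17 Juniper=27 → close Juniper (overflow 15)
  27÷2 = 13 each, +1 to first 1
Round 3: Elkhorn=36 Ironridge=30 → close Elkhorn (overflow 26)
  36÷1 = 36 each, +1 to first 0

Closure order: Briarlake, Juniper, Elkhorn
Last habitat: Ironridge with 66 animals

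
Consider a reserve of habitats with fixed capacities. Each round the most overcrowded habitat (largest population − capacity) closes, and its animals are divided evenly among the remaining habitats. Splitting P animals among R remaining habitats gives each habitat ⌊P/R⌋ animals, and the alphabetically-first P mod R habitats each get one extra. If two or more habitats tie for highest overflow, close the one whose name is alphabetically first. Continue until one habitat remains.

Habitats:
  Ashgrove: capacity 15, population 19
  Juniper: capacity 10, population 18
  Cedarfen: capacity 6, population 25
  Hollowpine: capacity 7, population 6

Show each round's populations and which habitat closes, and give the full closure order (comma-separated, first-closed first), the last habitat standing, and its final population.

Round 1: Ashgrove=19 Cedarfen=25 Hollowpine=6 Juniper=18 → close Cedarfen (overflow 19)
  25÷3 = 8 each, +1 to first 1
Round 2: Ashgrove=28 Hollowpine=14 Juniper=26 → close Juniper (overflow 16)
  26÷2 = 13 each, +1 to first 0
Round 3: Ashgrove=41 Hollowpine=27 → close Ashgrove (overflow 26)
  41÷1 = 41 each, +1 to first 0

Closure order: Cedarfen, Juniper, Ashgrove
Last habitat: Hollowpine with 68 animals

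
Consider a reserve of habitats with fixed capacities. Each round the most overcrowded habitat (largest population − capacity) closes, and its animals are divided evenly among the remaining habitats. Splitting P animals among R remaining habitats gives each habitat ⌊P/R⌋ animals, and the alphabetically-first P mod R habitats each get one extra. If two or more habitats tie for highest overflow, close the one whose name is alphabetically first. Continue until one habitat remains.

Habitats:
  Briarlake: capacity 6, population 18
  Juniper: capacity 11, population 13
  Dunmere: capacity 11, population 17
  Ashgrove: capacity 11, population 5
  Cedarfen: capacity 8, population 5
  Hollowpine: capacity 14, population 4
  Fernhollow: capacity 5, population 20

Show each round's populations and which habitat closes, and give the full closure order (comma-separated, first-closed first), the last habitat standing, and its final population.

Round 1: Ashgrove=5 Briarlake=18 Cedarfen=5 Dunmere=17 Fernhollow=20 Hollowpine=4 Juniper=13 → close Fernhollow (overflow 15)
  20÷6 = 3 each, +1 to first 2
Round 2: Ashgrove=9 Briarlake=22 Cedarfen=8 Dunmere=20 Hollowpine=7 Juniper=16 → close Briarlake (overflow 16)
  22÷5 = 4 each, +1 to first 2
Round 3: Ashgrove=14 Cedarfen=13 Dunmere=24 Hollowpine=11 Juniper=20 → close Dunmere (overflow 13)
  24÷4 = 6 each, +1 to first 0
Round 4: Ashgrove=20 Cedarfen=19 Hollowpine=17 Juniper=26 → close Juniper (overflow 15)
  26÷3 = 8 each, +1 to first 2
Round 5: Ashgrove=29 Cedarfen=28 Hollowpine=25 → close Cedarfen (overflow 20)
  28÷2 = 14 each, +1 to first 0
Round 6: Ashgrove=43 Hollowpine=39 → close Ashgrove (overflow 32)
  43÷1 = 43 each, +1 to first 0

Closure order: Fernhollow, Briarlake, Dunmere, Juniper, Cedarfen, Ashgrove
Last habitat: Hollowpine with 82 animals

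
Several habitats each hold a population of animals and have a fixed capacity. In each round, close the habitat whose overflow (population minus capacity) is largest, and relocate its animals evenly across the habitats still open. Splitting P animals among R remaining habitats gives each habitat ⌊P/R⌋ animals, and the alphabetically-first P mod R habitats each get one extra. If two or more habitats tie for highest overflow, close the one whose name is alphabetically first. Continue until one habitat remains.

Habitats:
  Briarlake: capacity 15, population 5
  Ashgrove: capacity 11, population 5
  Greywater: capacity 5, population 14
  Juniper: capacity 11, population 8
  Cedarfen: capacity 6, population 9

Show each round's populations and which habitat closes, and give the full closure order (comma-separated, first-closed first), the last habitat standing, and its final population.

Round 1: Ashgrove=5 Briarlake=5 Cedarfen=9 Greywater=14 Juniper=8 → close Greywater (overflow 9)
  14÷4 = 3 each, +1 to first 2
Round 2: Ashgrove=9 Briarlake=9 Cedarfen=12 Juniper=11 → close Cedarfen (overflow 6)
  12÷3 = 4 each, +1 to first 0
Round 3: Ashgrove=13 Briarlake=13 Juniper=15 → close Juniper (overflow 4)
  15÷2 = 7 each, +1 to first 1
Round 4: Ashgrove=21 Briarlake=20 → close Ashgrove (overflow 10)
  21÷1 = 21 each, +1 to first 0

Closure order: Greywater, Cedarfen, Juniper, Ashgrove
Last habitat: Briarlake with 41 animals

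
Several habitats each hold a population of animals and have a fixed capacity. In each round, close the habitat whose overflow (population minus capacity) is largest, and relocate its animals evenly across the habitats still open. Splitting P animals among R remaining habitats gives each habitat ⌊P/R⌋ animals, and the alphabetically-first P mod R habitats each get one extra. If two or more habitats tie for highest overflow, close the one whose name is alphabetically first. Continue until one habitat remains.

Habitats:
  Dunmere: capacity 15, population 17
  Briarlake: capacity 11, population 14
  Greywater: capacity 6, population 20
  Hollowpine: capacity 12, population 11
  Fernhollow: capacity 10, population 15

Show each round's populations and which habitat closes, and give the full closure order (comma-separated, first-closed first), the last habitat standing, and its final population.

Closure order: Greywater, Fernhollow, Briarlake, Dunmere
Last habitat: Hollowpine with 77 animals

Round 1: Briarlake=14 Dunmere=17 Fernhollow=15 Greywater=20 Hollowpine=11 → close Greywater (overflow 14)
  20÷4 = 5 each, +1 to first 0
Round 2: Briarlake=19 Dunmere=22 Fernhollow=20 Hollowpine=16 → close Fernhollow (overflow 10)
  20÷3 = 6 each, +1 to first 2
Round 3: Briarlake=26 Dunmere=29 Hollowpine=22 → close Briarlake (overflow 15)
  26÷2 = 13 each, +1 to first 0
Round 4: Dunmere=42 Hollowpine=35 → close Dunmere (overflow 27)
  42÷1 = 42 each, +1 to first 0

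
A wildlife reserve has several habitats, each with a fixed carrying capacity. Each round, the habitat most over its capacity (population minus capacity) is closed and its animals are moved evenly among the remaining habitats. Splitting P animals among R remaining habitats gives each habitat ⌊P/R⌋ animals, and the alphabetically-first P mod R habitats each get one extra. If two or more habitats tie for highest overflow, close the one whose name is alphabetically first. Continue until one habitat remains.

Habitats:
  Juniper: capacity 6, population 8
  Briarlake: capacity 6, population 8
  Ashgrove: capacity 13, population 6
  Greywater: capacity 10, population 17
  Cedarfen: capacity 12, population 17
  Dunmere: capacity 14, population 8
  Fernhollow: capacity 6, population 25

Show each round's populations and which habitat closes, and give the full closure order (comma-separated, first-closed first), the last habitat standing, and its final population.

Round 1: Ashgrove=6 Briarlake=8 Cedarfen=17 Dunmere=8 Fernhollow=25 Greywater=17 Juniper=8 → close Fernhollow (overflow 19)
  25÷6 = 4 each, +1 to first 1
Round 2: Ashgrove=11 Briarlake=12 Cedarfen=21 Dunmere=12 Greywater=21 Juniper=12 → close Greywater (overflow 11)
  21÷5 = 4 each, +1 to first 1
Round 3: Ashgrove=16 Briarlake=16 Cedarfen=25 Dunmere=16 Juniper=16 → close Cedarfen (overflow 13)
  25÷4 = 6 each, +1 to first 1
Round 4: Ashgrove=23 Briarlake=22 Dunmere=22 Juniper=22 → close Briarlake (overflow 16)
  22÷3 = 7 each, +1 to first 1
Round 5: Ashgrove=31 Dunmere=29 Juniper=29 → close Juniper (overflow 23)
  29÷2 = 14 each, +1 to first 1
Round 6: Ashgrove=46 Dunmere=43 → close Ashgrove (overflow 33)
  46÷1 = 46 each, +1 to first 0

Closure order: Fernhollow, Greywater, Cedarfen, Briarlake, Juniper, Ashgrove
Last habitat: Dunmere with 89 animals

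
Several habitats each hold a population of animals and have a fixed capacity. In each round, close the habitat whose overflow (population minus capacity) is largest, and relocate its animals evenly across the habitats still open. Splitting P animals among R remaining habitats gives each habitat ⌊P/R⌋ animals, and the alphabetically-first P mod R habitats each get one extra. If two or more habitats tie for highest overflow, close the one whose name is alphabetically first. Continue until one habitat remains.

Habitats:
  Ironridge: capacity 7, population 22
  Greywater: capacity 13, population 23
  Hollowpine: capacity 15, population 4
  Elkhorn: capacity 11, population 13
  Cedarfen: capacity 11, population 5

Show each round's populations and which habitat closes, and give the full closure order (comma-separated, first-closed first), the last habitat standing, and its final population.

Round 1: Cedarfen=5 Elkhorn=13 Greywater=23 Hollowpine=4 Ironridge=22 → close Ironridge (overflow 15)
  22÷4 = 5 each, +1 to first 2
Round 2: Cedarfen=11 Elkhorn=19 Greywater=28 Hollowpine=9 → close Greywater (overflow 15)
  28÷3 = 9 each, +1 to first 1
Round 3: Cedarfen=21 Elkhorn=28 Hollowpine=18 → close Elkhorn (overflow 17)
  28÷2 = 14 each, +1 to first 0
Round 4: Cedarfen=35 Hollowpine=32 → close Cedarfen (overflow 24)
  35÷1 = 35 each, +1 to first 0

Closure order: Ironridge, Greywater, Elkhorn, Cedarfen
Last habitat: Hollowpine with 67 animals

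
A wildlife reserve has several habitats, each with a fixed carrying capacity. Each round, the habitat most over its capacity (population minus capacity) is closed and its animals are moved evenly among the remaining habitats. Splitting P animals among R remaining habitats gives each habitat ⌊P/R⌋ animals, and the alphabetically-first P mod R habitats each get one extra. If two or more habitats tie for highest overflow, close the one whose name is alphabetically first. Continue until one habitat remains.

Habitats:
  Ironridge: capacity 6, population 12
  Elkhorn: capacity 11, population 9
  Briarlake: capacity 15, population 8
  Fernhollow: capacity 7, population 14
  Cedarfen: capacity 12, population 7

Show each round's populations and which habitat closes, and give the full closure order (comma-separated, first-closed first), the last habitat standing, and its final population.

Closure order: Fernhollow, Ironridge, Elkhorn, Cedarfen
Last habitat: Briarlake with 50 animals

Round 1: Briarlake=8 Cedarfen=7 Elkhorn=9 Fernhollow=14 Ironridge=12 → close Fernhollow (overflow 7)
  14÷4 = 3 each, +1 to first 2
Round 2: Briarlake=12 Cedarfen=11 Elkhorn=12 Ironridge=15 → close Ironridge (overflow 9)
  15÷3 = 5 each, +1 to first 0
Round 3: Briarlake=17 Cedarfen=16 Elkhorn=17 → close Elkhorn (overflow 6)
  17÷2 = 8 each, +1 to first 1
Round 4: Briarlake=26 Cedarfen=24 → close Cedarfen (overflow 12)
  24÷1 = 24 each, +1 to first 0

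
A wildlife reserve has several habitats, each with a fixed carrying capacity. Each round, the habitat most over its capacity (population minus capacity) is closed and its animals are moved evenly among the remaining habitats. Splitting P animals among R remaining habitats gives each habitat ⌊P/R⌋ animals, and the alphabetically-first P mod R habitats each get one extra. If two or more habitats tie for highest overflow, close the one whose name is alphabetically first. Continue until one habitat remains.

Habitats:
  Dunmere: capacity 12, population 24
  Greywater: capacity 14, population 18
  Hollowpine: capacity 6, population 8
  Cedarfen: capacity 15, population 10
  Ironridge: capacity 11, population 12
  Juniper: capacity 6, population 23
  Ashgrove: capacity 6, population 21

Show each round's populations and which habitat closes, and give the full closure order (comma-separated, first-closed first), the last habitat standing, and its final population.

Closure order: Juniper, Ashgrove, Dunmere, Greywater, Hollowpine, Ironridge
Last habitat: Cedarfen with 116 animals

Round 1: Ashgrove=21 Cedarfen=10 Dunmere=24 Greywater=18 Hollowpine=8 Ironridge=12 Juniper=23 → close Juniper (overflow 17)
  23÷6 = 3 each, +1 to first 5
Round 2: Ashgrove=25 Cedarfen=14 Dunmere=28 Greywater=22 Hollowpine=12 Ironridge=15 → close Ashgrove (overflow 19)
  25÷5 = 5 each, +1 to first 0
Round 3: Cedarfen=19 Dunmere=33 Greywater=27 Hollowpine=17 Ironridge=20 → close Dunmere (overflow 21)
  33÷4 = 8 each, +1 to first 1
Round 4: Cedarfen=28 Greywater=35 Hollowpine=25 Ironridge=28 → close Greywater (overflow 21)
  35÷3 = 11 each, +1 to first 2
Round 5: Cedarfen=40 Hollowpine=37 Ironridge=39 → close Hollowpine (overflow 31)
  37÷2 = 18 each, +1 to first 1
Round 6: Cedarfen=59 Ironridge=57 → close Ironridge (overflow 46)
  57÷1 = 57 each, +1 to first 0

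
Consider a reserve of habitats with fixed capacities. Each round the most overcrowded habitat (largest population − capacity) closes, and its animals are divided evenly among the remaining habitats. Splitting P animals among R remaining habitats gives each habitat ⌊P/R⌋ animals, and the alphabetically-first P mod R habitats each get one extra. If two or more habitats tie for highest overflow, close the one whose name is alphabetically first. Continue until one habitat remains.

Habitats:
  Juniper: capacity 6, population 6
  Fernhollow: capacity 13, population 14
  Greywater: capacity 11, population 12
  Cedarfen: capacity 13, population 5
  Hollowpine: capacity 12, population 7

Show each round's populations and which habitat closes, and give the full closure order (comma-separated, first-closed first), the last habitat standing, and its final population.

Round 1: Cedarfen=5 Fernhollow=14 Greywater=12 Hollowpine=7 Juniper=6 → close Fernhollow (overflow 1)
  14÷4 = 3 each, +1 to first 2
Round 2: Cedarfen=9 Greywater=16 Hollowpine=10 Juniper=9 → close Greywater (overflow 5)
  16÷3 = 5 each, +1 to first 1
Round 3: Cedarfen=15 Hollowpine=15 Juniper=14 → close Juniper (overflow 8)
  14÷2 = 7 each, +1 to first 0
Round 4: Cedarfen=22 Hollowpine=22 → close Hollowpine (overflow 10)
  22÷1 = 22 each, +1 to first 0

Closure order: Fernhollow, Greywater, Juniper, Hollowpine
Last habitat: Cedarfen with 44 animals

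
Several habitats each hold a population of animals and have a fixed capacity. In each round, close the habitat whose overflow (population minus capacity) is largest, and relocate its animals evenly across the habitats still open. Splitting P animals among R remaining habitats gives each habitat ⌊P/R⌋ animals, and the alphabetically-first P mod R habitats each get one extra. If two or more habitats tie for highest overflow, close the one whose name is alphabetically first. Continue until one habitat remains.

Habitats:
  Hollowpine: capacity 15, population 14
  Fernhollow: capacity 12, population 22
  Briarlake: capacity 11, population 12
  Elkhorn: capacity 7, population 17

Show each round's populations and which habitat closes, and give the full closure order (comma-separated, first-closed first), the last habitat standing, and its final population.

Closure order: Elkhorn, Fernhollow, Briarlake
Last habitat: Hollowpine with 65 animals

Round 1: Briarlake=12 Elkhorn=17 Fernhollow=22 Hollowpine=14 → close Elkhorn (overflow 10)
  17÷3 = 5 each, +1 to first 2
Round 2: Briarlake=18 Fernhollow=28 Hollowpine=19 → close Fernhollow (overflow 16)
  28÷2 = 14 each, +1 to first 0
Round 3: Briarlake=32 Hollowpine=33 → close Briarlake (overflow 21)
  32÷1 = 32 each, +1 to first 0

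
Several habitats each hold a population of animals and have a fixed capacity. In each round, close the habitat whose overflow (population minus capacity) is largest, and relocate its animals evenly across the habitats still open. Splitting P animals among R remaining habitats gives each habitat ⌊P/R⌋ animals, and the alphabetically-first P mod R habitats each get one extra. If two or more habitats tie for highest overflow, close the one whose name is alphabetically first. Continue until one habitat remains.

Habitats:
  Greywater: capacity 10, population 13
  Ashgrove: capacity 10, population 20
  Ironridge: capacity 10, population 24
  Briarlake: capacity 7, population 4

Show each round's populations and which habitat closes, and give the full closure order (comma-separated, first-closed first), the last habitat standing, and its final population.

Round 1: Ashgrove=20 Briarlake=4 Greywater=13 Ironridge=24 → close Ironridge (overflow 14)
  24÷3 = 8 each, +1 to first 0
Round 2: Ashgrove=28 Briarlake=12 Greywater=21 → close Ashgrove (overflow 18)
  28÷2 = 14 each, +1 to first 0
Round 3: Briarlake=26 Greywater=35 → close Greywater (overflow 25)
  35÷1 = 35 each, +1 to first 0

Closure order: Ironridge, Ashgrove, Greywater
Last habitat: Briarlake with 61 animals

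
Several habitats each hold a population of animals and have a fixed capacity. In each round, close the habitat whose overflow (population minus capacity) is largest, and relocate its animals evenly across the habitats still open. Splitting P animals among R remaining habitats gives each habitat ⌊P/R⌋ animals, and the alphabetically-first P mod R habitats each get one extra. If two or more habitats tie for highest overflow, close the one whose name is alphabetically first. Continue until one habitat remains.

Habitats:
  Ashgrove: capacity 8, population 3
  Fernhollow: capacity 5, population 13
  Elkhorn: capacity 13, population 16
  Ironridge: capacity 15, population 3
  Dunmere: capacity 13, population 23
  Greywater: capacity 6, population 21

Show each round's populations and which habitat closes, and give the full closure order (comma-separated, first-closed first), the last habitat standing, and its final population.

Round 1: Ashgrove=3 Dunmere=23 Elkhorn=16 Fernhollow=13 Greywater=21 Ironridge=3 → close Greywater (overflow 15)
  21÷5 = 4 each, +1 to first 1
Round 2: Ashgrove=8 Dunmere=27 Elkhorn=20 Fernhollow=17 Ironridge=7 → close Dunmere (overflow 14)
  27÷4 = 6 each, +1 to first 3
Round 3: Ashgrove=15 Elkhorn=27 Fernhollow=24 Ironridge=13 → close Fernhollow (overflow 19)
  24÷3 = 8 each, +1 to first 0
Round 4: Ashgrove=23 Elkhorn=35 Ironridge=21 → close Elkhorn (overflow 22)
  35÷2 = 17 each, +1 to first 1
Round 5: Ashgrove=41 Ironridge=38 → close Ashgrove (overflow 33)
  41÷1 = 41 each, +1 to first 0

Closure order: Greywater, Dunmere, Fernhollow, Elkhorn, Ashgrove
Last habitat: Ironridge with 79 animals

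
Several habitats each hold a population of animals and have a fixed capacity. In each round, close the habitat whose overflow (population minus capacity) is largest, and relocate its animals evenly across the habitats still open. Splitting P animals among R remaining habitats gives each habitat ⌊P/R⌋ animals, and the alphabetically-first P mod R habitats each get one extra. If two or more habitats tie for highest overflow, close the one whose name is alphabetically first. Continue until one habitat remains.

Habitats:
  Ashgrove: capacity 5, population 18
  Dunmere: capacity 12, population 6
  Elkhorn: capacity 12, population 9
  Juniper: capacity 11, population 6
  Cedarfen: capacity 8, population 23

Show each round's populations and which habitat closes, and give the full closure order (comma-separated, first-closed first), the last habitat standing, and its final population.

Round 1: Ashgrove=18 Cedarfen=23 Dunmere=6 Elkhorn=9 Juniper=6 → close Cedarfen (overflow 15)
  23÷4 = 5 each, +1 to first 3
Round 2: Ashgrove=24 Dunmere=12 Elkhorn=15 Juniper=11 → close Ashgrove (overflow 19)
  24÷3 = 8 each, +1 to first 0
Round 3: Dunmere=20 Elkhorn=23 Juniper=19 → close Elkhorn (overflow 11)
  23÷2 = 11 each, +1 to first 1
Round 4: Dunmere=32 Juniper=30 → close Dunmere (overflow 20)
  32÷1 = 32 each, +1 to first 0

Closure order: Cedarfen, Ashgrove, Elkhorn, Dunmere
Last habitat: Juniper with 62 animals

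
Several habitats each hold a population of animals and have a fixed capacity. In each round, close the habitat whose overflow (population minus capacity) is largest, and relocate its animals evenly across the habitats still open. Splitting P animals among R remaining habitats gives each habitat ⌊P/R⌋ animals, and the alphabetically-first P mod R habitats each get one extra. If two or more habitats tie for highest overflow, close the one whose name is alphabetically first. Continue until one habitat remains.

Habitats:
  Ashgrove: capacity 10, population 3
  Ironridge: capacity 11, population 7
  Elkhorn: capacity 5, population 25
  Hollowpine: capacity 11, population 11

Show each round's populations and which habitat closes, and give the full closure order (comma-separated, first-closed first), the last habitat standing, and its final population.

Closure order: Elkhorn, Hollowpine, Ironridge
Last habitat: Ashgrove with 46 animals

Round 1: Ashgrove=3 Elkhorn=25 Hollowpine=11 Ironridge=7 → close Elkhorn (overflow 20)
  25÷3 = 8 each, +1 to first 1
Round 2: Ashgrove=12 Hollowpine=19 Ironridge=15 → close Hollowpine (overflow 8)
  19÷2 = 9 each, +1 to first 1
Round 3: Ashgrove=22 Ironridge=24 → close Ironridge (overflow 13)
  24÷1 = 24 each, +1 to first 0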